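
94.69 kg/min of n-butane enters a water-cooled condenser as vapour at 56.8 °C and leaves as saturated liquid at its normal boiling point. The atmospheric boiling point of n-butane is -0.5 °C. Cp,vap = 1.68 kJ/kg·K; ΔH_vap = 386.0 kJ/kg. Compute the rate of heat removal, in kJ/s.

Q_c = 761 kJ/s

vapour 56.8→-0.5 °C: -96.264 kJ/kg
condensation at -0.5 °C: -386 kJ/kg
Δh = -96.264 + -386 = -482.26 kJ/kg
Q = ṁ·Δh = 94.69 kg/min × -482.26 kJ/kg = -45666 kJ/min
|Q| = 761.09 kW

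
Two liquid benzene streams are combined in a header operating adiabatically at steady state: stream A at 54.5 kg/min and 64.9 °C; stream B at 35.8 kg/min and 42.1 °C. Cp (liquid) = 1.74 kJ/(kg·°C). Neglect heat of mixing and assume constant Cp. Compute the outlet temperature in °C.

Energy balance with Q = 0: Σ ṁᵢCp,ᵢ(T_out − Tᵢ) = 0
Σ ṁᵢCp,ᵢTᵢ = 54.5×1.74×64.9 + 35.8×1.74×42.1 = 8777
Σ ṁᵢCp,ᵢ = 54.5×1.74 + 35.8×1.74 = 157.12
T_out = 8777 / 157.12 = 55.861 °C

T_out = 55.9 °C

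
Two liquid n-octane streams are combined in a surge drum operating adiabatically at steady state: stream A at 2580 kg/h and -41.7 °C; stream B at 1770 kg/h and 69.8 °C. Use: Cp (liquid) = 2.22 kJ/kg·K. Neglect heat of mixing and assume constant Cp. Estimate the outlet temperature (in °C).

T_out = 3.67 °C

No heat crosses the boundary, so H_out = H_in.
Σ ṁᵢCp,ᵢTᵢ = 2580×2.22×-41.7 + 1770×2.22×69.8 = 35431
Σ ṁᵢCp,ᵢ = 2580×2.22 + 1770×2.22 = 9657
T_out = 35431 / 9657 = 3.669 °C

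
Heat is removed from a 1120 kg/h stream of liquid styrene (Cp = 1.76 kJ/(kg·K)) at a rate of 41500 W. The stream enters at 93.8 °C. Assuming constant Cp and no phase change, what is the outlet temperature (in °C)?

Q = 41500 W = 149400 kJ/h
ΔT = Q/(ṁ·Cp) = 149400/(1120×1.76) = 75.791 K
T_out = 93.8 − 75.791 = 18.009 °C

T_out = 18.0 °C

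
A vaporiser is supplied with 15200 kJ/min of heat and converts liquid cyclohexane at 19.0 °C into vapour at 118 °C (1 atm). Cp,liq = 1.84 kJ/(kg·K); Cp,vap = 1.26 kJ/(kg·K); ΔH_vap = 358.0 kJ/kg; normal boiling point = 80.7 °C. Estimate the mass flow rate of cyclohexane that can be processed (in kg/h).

ṁ = 1760 kg/h

Δh = 1.84×(80.7−19.0) + 358.0 + 1.26×(118−80.7) = 518.53 kJ/kg
Q = 15200 kJ/min = 253.33 kJ/s = 912000 kJ/h
ṁ = Q/Δh = 912000 / 518.53 = 1758.8 kg/h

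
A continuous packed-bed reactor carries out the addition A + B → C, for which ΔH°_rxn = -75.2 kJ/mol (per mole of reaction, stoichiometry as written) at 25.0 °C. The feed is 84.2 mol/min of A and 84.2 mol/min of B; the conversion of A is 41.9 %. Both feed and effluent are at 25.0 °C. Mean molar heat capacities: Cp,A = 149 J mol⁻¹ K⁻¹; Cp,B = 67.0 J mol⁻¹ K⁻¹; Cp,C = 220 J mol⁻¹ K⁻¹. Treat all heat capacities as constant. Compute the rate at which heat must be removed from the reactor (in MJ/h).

Extent of reaction ξ = 0.419 × 84.2 = 35.28 mol/min
Reaction term: ξ·ΔH°_rxn = 35.28 × -75.2 = -2653 kJ/min
Q = ΔH = -2653 kJ/min = -44.217 kW
Heat removed = 159.18 MJ/h

Q_out = 159 MJ/h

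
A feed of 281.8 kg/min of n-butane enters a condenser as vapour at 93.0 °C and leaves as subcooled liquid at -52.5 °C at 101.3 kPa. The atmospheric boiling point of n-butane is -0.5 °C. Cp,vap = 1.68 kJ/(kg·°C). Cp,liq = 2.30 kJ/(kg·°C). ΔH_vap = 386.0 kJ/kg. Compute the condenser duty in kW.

Q_c = 3110 kW

vapour 93.0→-0.5 °C: -157.08 kJ/kg
condensation at -0.5 °C: -386 kJ/kg
liquid -0.5→-52.5 °C: -119.6 kJ/kg
Δh = -157.08 + -386 + -119.6 = -662.68 kJ/kg
Q = ṁ·Δh = 281.8 kg/min × -662.68 kJ/kg = -186740 kJ/min
|Q| = 3112.4 kW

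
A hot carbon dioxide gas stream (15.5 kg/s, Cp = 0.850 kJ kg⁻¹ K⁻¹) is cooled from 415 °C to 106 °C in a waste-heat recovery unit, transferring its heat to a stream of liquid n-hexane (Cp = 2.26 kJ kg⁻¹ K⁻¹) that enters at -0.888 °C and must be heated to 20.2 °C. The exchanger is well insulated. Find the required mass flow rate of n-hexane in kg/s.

Heat released by hot stream: Q = 15.5 × 0.850 × (415 − 106) = 4071.1 kJ/s
Energy balance on cold side (adiabatic exchanger): Q = ṁ_c·Cp_c·(T_c,out − T_c,in)
ṁ_c = 4071.1 / [2.26 × (20.2 − -0.888)] = 85.421 kg/s

ṁ_c = 85.4 kg/s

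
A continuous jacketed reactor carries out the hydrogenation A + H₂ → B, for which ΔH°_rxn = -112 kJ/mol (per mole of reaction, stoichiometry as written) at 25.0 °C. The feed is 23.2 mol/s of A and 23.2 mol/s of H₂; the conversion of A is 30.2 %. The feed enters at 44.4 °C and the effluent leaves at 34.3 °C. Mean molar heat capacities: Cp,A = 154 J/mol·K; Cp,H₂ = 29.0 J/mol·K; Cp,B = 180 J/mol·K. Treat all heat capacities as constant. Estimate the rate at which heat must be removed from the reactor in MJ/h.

Extent of reaction ξ = 0.302 × 23.2 = 7.0064 mol/s
Reaction term: ξ·ΔH°_rxn = 7.0064 × -112 = -784.72 kJ/s
Sensible, feed 44.4→25 °C: -82.365 kJ/s
Outlet flows (mol/s): A 16.194, H₂ 16.194, B 7.0064
Sensible, products 25→34.3 °C: 39.289 kJ/s
Q = ΔH = -827.79 kJ/s = -827.79 kW
Heat removed = 2980.1 MJ/h

Q_out = 2980 MJ/h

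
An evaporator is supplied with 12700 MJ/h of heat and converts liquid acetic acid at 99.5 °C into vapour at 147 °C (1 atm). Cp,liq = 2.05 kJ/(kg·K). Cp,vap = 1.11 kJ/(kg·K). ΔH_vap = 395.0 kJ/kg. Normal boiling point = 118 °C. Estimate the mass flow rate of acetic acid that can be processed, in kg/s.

Δh = 2.05×(118−99.5) + 395.0 + 1.11×(147−118) = 465.12 kJ/kg
Q = 12700 MJ/h = 3527.8 kJ/s = 3527.8 kJ/s
ṁ = Q/Δh = 3527.8 / 465.12 = 7.5847 kg/s

ṁ = 7.58 kg/s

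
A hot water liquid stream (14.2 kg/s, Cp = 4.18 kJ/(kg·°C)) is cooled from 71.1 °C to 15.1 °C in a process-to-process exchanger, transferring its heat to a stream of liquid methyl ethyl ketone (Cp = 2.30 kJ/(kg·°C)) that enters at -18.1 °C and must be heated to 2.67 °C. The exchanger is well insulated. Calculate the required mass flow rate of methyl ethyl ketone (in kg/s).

Heat released by hot stream: Q = 14.2 × 4.18 × (71.1 − 15.1) = 3323.9 kJ/s
Energy balance on cold side (adiabatic exchanger): Q = ṁ_c·Cp_c·(T_c,out − T_c,in)
ṁ_c = 3323.9 / [2.30 × (2.67 − -18.1)] = 69.581 kg/s

ṁ_c = 69.6 kg/s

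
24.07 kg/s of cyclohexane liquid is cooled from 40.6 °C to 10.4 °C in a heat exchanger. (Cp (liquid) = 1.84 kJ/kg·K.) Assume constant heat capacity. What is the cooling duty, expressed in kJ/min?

Q = ṁ·Cp·ΔT = 24.07 × 1.84 × (10.4 − 40.6) = -1337.5 kJ/s
Cooling duty = 80251 kJ/min

Q_c = 80300 kJ/min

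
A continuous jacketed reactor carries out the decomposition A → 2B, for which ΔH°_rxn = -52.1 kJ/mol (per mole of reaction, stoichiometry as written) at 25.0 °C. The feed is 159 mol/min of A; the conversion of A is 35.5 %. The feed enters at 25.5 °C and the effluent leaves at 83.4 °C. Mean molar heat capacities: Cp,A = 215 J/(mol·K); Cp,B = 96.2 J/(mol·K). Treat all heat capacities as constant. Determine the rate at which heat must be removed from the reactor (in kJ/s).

Extent of reaction ξ = 0.355 × 159 = 56.445 mol/min
Reaction term: ξ·ΔH°_rxn = 56.445 × -52.1 = -2940.8 kJ/min
Sensible, feed 25.5→25 °C: -17.093 kJ/min
Outlet flows (mol/min): A 102.56, B 112.89
Sensible, products 25→83.4 °C: 1921.9 kJ/min
Q = ΔH = -1036 kJ/min = -17.266 kW
Heat removed = 17.266 kJ/s

Q_out = 17.3 kJ/s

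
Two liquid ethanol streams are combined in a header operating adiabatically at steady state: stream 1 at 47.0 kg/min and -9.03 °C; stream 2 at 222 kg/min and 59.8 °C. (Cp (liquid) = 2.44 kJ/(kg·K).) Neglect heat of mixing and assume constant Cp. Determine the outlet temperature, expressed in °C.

T_out = 47.8 °C

Energy balance with Q = 0: Σ ṁᵢCp,ᵢ(T_out − Tᵢ) = 0
Σ ṁᵢCp,ᵢTᵢ = 47.0×2.44×-9.03 + 222×2.44×59.8 = 31357
Σ ṁᵢCp,ᵢ = 47.0×2.44 + 222×2.44 = 656.36
T_out = 31357 / 656.36 = 47.774 °C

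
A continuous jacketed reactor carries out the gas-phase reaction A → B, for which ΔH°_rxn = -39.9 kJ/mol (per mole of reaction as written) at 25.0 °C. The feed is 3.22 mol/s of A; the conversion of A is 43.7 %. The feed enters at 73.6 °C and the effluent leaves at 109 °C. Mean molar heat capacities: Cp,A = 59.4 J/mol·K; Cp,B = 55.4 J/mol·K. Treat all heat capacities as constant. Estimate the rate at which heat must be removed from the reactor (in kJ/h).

Q_out = 179000 kJ/h

Extent of reaction ξ = 0.437 × 3.22 = 1.4071 mol/s
Reaction term: ξ·ΔH°_rxn = 1.4071 × -39.9 = -56.145 kJ/s
Sensible, feed 73.6→25 °C: -9.2956 kJ/s
Outlet flows (mol/s): A 1.8129, B 1.4071
Sensible, products 25→109 °C: 15.594 kJ/s
Q = ΔH = -49.847 kJ/s = -49.847 kW
Heat removed = 179450 kJ/h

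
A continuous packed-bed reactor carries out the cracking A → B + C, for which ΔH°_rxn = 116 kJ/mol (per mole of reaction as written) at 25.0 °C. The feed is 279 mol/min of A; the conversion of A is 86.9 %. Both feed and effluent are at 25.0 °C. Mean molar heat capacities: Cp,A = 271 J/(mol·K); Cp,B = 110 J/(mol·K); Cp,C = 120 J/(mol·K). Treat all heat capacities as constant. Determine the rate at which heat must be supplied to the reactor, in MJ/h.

Extent of reaction ξ = 0.869 × 279 = 242.45 mol/min
Reaction term: ξ·ΔH°_rxn = 242.45 × 116 = 28124 kJ/min
Q = ΔH = 28124 kJ/min = 468.74 kW
Heat supplied = 1687.5 MJ/h

Q_in = 1690 MJ/h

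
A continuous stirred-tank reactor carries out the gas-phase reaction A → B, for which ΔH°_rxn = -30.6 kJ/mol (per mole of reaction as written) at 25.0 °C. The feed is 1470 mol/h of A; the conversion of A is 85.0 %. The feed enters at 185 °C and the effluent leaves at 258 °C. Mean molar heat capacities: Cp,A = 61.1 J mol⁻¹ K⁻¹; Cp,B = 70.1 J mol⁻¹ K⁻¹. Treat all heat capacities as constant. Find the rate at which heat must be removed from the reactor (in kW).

Extent of reaction ξ = 0.850 × 1470 = 1249.5 mol/h
Reaction term: ξ·ΔH°_rxn = 1249.5 × -30.6 = -38235 kJ/h
Sensible, feed 185→25 °C: -14371 kJ/h
Outlet flows (mol/h): A 220.5, B 1249.5
Sensible, products 25→258 °C: 23548 kJ/h
Q = ΔH = -29058 kJ/h = -8.0716 kW
Heat removed = 8.0716 kW

Q_out = 8.07 kW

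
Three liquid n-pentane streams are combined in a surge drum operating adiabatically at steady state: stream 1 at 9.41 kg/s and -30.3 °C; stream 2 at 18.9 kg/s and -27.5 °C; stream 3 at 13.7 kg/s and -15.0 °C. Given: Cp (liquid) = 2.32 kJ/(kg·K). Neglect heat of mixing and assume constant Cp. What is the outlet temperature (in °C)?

T_out = -24.1 °C

Adiabatic, steady state ⇒ Σ ṁᵢCp,ᵢ(T_out − Tᵢ) = 0
T_out = Σ ṁᵢCp,ᵢTᵢ / Σ ṁᵢCp,ᵢ
      = -2344.1 / 97.463 = -24.051 °C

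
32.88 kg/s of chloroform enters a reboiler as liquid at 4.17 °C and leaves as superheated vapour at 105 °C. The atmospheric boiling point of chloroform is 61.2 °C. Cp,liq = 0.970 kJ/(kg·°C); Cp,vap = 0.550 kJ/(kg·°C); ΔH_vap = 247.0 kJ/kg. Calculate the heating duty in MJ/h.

Q = 38600 MJ/h

liquid 4.17→61.2 °C: 55.319 kJ/kg
vaporisation at 61.2 °C: 247 kJ/kg
vapour 61.2→105 °C: 24.09 kJ/kg
Δh = 55.319 + 247 + 24.09 = 326.41 kJ/kg
Q = ṁ·Δh = 32.88 kg/s × 326.41 kJ/kg = 10732 kJ/s
|Q| = 10732 kW = 38636 MJ/h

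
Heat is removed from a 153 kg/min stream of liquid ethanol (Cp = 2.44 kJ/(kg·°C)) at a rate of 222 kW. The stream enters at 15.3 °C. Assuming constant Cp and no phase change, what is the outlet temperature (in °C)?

Q = 222 kW = 13320 kJ/min
ΔT = Q/(ṁ·Cp) = 13320/(153×2.44) = 35.68 K
T_out = 15.3 − 35.68 = -20.38 °C

T_out = -20.4 °C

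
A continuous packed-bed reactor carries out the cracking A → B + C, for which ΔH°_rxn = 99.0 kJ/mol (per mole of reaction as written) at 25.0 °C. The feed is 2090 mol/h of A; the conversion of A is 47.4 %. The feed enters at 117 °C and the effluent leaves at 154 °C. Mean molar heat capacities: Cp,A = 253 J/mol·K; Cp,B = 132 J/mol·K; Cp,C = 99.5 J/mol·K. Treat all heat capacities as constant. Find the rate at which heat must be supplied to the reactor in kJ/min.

Extent of reaction ξ = 0.474 × 2090 = 990.66 mol/h
Reaction term: ξ·ΔH°_rxn = 990.66 × 99.0 = 98075 kJ/h
Sensible, feed 117→25 °C: -48647 kJ/h
Outlet flows (mol/h): A 1099.3, B 990.66, C 990.66
Sensible, products 25→154 °C: 65464 kJ/h
Q = ΔH = 114890 kJ/h = 31.915 kW
Heat supplied = 1914.9 kJ/min

Q_in = 1910 kJ/min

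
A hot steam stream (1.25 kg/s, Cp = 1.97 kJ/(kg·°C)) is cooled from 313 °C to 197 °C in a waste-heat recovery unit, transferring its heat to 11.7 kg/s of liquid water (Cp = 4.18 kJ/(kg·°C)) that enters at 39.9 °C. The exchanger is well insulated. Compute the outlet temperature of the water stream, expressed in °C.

T_c,out = 45.7 °C

Heat released by hot stream: Q = 1.25 × 1.97 × (313 − 197) = 285.65 kJ/s
Energy balance on cold side (adiabatic exchanger): Q = ṁ_c·Cp_c·(T_c,out − T_c,in)
T_c,out = 39.9 + 285.65/(11.7 × 4.18) = 45.741 °C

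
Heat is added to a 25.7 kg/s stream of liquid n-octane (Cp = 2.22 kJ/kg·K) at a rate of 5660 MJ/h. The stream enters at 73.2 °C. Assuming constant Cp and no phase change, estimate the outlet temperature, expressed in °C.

T_out = 101 °C

Q = 5660 MJ/h = 1572.2 kJ/s
ΔT = Q/(ṁ·Cp) = 1572.2/(25.7×2.22) = 27.557 K
T_out = 73.2 + 27.557 = 100.76 °C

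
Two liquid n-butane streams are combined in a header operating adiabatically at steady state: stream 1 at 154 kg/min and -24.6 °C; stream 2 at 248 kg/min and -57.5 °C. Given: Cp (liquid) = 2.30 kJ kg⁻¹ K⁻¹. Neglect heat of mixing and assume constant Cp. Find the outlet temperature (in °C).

T_out = -44.9 °C

Adiabatic, steady state ⇒ Σ ṁᵢCp,ᵢ(T_out − Tᵢ) = 0
T_out = Σ ṁᵢCp,ᵢTᵢ / Σ ṁᵢCp,ᵢ
      = -41511 / 924.6 = -44.897 °C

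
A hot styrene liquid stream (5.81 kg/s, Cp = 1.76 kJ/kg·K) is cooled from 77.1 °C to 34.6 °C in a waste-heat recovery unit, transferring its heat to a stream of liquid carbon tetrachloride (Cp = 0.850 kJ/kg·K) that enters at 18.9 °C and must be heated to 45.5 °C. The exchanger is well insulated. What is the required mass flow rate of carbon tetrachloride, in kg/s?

ṁ_c = 19.2 kg/s

Heat released by hot stream: Q = 5.81 × 1.76 × (77.1 − 34.6) = 434.59 kJ/s
Energy balance on cold side (adiabatic exchanger): Q = ṁ_c·Cp_c·(T_c,out − T_c,in)
ṁ_c = 434.59 / [0.850 × (45.5 − 18.9)] = 19.221 kg/s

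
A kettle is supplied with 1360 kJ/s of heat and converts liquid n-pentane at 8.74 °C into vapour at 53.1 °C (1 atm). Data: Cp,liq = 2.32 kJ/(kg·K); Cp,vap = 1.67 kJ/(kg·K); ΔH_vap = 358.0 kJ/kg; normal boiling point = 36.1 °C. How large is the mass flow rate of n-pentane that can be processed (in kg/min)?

ṁ = 181 kg/min

Δh = 2.32×(36.1−8.74) + 358.0 + 1.67×(53.1−36.1) = 449.87 kJ/kg
Q = 1360 kJ/s = 1360 kJ/s = 81600 kJ/min
ṁ = Q/Δh = 81600 / 449.87 = 181.39 kg/min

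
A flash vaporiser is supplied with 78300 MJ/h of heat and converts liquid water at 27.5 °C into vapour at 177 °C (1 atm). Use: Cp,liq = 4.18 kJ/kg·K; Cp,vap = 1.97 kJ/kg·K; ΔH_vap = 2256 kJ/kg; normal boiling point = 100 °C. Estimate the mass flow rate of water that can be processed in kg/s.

Δh = 4.18×(100−27.5) + 2256 + 1.97×(177−100) = 2710.7 kJ/kg
Q = 78300 MJ/h = 21750 kJ/s = 21750 kJ/s
ṁ = Q/Δh = 21750 / 2710.7 = 8.0236 kg/s

ṁ = 8.02 kg/s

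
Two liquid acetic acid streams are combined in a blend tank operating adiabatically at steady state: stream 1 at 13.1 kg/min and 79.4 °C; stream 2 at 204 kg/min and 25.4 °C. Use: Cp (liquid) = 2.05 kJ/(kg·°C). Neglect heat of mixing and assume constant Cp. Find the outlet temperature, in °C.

T_out = 28.7 °C

No heat crosses the boundary, so H_out = H_in.
T_out = Σ ṁᵢCp,ᵢTᵢ / Σ ṁᵢCp,ᵢ
      = 12755 / 445.06 = 28.658 °C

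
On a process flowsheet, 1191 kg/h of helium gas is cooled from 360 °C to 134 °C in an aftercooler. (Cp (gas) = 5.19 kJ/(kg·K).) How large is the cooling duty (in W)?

Q_c = 388000 W

Q = ṁ·Cp·ΔT = 1191 × 5.19 × (134 − 360) = -1.397e+06 kJ/h
Converting: 1.397e+06 / 3600 s = 388.05 kW
Cooling duty = 388050 W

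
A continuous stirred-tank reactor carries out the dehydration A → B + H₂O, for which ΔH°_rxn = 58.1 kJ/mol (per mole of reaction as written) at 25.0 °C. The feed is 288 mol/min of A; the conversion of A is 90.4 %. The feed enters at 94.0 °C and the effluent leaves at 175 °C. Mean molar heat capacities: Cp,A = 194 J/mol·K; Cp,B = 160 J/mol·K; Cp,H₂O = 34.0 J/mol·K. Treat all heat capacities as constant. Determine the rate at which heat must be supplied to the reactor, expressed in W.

Extent of reaction ξ = 0.904 × 288 = 260.35 mol/min
Reaction term: ξ·ΔH°_rxn = 260.35 × 58.1 = 15126 kJ/min
Sensible, feed 94.0→25 °C: -3855.2 kJ/min
Outlet flows (mol/min): A 27.648, B 260.35, H₂O 260.35
Sensible, products 25→175 °C: 8380.8 kJ/min
Q = ΔH = 19652 kJ/min = 327.53 kW
Heat supplied = 327530 W

Q_in = 328000 W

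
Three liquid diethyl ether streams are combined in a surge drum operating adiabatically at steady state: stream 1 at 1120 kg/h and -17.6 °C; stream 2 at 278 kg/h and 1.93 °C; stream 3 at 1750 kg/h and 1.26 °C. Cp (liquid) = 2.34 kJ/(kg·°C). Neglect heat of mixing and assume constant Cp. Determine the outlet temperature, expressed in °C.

T_out = -5.39 °C

Energy balance with Q = 0: Σ ṁᵢCp,ᵢ(T_out − Tᵢ) = 0
T_out = Σ ṁᵢCp,ᵢTᵢ / Σ ṁᵢCp,ᵢ
      = -39711 / 7366.3 = -5.3909 °C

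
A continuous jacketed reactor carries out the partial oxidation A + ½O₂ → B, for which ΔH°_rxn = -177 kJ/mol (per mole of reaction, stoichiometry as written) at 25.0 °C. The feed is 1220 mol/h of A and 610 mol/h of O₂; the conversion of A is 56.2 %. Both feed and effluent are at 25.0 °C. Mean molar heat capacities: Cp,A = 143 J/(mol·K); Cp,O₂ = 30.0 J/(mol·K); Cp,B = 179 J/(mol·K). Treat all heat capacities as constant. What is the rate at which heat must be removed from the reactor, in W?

Extent of reaction ξ = 0.562 × 1220 = 685.64 mol/h
Reaction term: ξ·ΔH°_rxn = 685.64 × -177 = -121360 kJ/h
Q = ΔH = -121360 kJ/h = -33.711 kW
Heat removed = 33711 W

Q_out = 33700 W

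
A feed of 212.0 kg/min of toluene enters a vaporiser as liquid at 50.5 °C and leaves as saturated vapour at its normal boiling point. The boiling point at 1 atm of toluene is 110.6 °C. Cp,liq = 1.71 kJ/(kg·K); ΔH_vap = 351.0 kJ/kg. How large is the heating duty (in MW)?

liquid 50.5→110.6 °C: 102.77 kJ/kg
vaporisation at 110.6 °C: 351 kJ/kg
Δh = 102.77 + 351 = 453.77 kJ/kg
Q = ṁ·Δh = 212.0 kg/min × 453.77 kJ/kg = 96199 kJ/min
|Q| = 1603.3 kW = 1.6033 MW

Q = 1.60 MW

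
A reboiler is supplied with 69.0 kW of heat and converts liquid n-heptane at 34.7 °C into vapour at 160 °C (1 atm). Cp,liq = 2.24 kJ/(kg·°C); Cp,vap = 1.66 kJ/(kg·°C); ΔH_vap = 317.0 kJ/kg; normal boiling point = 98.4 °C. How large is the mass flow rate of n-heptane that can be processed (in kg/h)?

ṁ = 442 kg/h

Δh = 2.24×(98.4−34.7) + 317.0 + 1.66×(160−98.4) = 561.94 kJ/kg
Q = 69.0 kW = 69 kJ/s = 248400 kJ/h
ṁ = Q/Δh = 248400 / 561.94 = 442.04 kg/h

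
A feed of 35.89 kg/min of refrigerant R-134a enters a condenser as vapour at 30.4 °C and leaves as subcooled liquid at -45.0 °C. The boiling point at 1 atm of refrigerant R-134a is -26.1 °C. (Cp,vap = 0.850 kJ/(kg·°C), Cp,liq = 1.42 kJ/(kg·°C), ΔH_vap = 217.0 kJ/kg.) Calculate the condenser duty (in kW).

Q_c = 175 kW

vapour 30.4→-26.1 °C: -48.025 kJ/kg
condensation at -26.1 °C: -217 kJ/kg
liquid -26.1→-45.0 °C: -26.838 kJ/kg
Δh = -48.025 + -217 + -26.838 = -291.86 kJ/kg
Q = ṁ·Δh = 35.89 kg/min × -291.86 kJ/kg = -10475 kJ/min
|Q| = 174.58 kW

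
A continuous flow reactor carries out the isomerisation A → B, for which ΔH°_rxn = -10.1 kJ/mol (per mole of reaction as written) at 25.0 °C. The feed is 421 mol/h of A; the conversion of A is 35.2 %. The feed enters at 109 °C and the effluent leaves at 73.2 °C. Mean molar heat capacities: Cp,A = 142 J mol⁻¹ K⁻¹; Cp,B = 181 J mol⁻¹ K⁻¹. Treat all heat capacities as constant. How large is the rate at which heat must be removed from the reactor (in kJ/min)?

Q_out = 56.0 kJ/min

Extent of reaction ξ = 0.352 × 421 = 148.19 mol/h
Reaction term: ξ·ΔH°_rxn = 148.19 × -10.1 = -1496.7 kJ/h
Sensible, feed 109→25 °C: -5021.7 kJ/h
Outlet flows (mol/h): A 272.81, B 148.19
Sensible, products 25→73.2 °C: 3160.1 kJ/h
Q = ΔH = -3358.4 kJ/h = -0.93288 kW
Heat removed = 55.973 kJ/min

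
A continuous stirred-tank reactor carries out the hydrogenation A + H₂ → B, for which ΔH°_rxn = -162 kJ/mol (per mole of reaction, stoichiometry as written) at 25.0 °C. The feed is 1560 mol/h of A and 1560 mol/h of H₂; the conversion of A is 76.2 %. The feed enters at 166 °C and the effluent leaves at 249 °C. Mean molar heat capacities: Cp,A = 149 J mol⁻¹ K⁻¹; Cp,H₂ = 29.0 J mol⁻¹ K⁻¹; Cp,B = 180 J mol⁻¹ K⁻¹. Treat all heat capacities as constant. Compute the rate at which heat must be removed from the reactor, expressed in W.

Q_out = 46900 W

Extent of reaction ξ = 0.762 × 1560 = 1188.7 mol/h
Reaction term: ξ·ΔH°_rxn = 1188.7 × -162 = -192570 kJ/h
Sensible, feed 166→25 °C: -39153 kJ/h
Outlet flows (mol/h): A 371.28, H₂ 371.28, B 1188.7
Sensible, products 25→249 °C: 62733 kJ/h
Q = ΔH = -168990 kJ/h = -46.942 kW
Heat removed = 46942 W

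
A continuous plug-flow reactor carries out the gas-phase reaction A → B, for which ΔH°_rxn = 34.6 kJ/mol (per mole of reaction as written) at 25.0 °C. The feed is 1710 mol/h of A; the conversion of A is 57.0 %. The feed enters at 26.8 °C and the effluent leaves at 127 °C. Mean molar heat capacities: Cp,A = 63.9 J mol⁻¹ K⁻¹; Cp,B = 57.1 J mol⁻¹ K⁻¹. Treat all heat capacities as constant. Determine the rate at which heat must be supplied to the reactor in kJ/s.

Q_in = 12.2 kJ/s

Extent of reaction ξ = 0.570 × 1710 = 974.7 mol/h
Reaction term: ξ·ΔH°_rxn = 974.7 × 34.6 = 33725 kJ/h
Sensible, feed 26.8→25 °C: -196.68 kJ/h
Outlet flows (mol/h): A 735.3, B 974.7
Sensible, products 25→127 °C: 10469 kJ/h
Q = ΔH = 43997 kJ/h = 12.221 kW
Heat supplied = 12.221 kJ/s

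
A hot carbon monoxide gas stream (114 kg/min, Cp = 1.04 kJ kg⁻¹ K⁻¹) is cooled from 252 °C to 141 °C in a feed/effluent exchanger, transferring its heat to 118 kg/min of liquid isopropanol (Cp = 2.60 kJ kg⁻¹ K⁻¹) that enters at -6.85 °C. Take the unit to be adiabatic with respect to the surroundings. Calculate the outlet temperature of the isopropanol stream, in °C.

Heat released by hot stream: Q = 114 × 1.04 × (252 − 141) = 13160 kJ/min
Energy balance on cold side (adiabatic exchanger): Q = ṁ_c·Cp_c·(T_c,out − T_c,in)
T_c,out = -6.85 + 13160/(118 × 2.60) = 36.045 °C

T_c,out = 36.0 °C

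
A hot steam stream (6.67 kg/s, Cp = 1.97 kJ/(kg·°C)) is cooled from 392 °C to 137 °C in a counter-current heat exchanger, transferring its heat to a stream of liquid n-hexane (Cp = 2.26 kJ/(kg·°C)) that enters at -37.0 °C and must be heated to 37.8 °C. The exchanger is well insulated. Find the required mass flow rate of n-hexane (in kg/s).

ṁ_c = 19.8 kg/s

Heat released by hot stream: Q = 6.67 × 1.97 × (392 − 137) = 3350.7 kJ/s
Energy balance on cold side (adiabatic exchanger): Q = ṁ_c·Cp_c·(T_c,out − T_c,in)
ṁ_c = 3350.7 / [2.26 × (37.8 − -37.0)] = 19.821 kg/s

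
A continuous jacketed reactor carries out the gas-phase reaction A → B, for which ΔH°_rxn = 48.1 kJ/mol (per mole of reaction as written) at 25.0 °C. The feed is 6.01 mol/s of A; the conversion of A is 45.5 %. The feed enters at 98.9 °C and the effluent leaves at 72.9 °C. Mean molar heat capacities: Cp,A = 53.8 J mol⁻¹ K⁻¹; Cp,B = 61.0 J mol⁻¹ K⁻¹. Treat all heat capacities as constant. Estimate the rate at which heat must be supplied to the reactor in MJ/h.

Extent of reaction ξ = 0.455 × 6.01 = 2.7346 mol/s
Reaction term: ξ·ΔH°_rxn = 2.7346 × 48.1 = 131.53 kJ/s
Sensible, feed 98.9→25 °C: -23.895 kJ/s
Outlet flows (mol/s): A 3.2754, B 2.7346
Sensible, products 25→72.9 °C: 16.431 kJ/s
Q = ΔH = 124.07 kJ/s = 124.07 kW
Heat supplied = 446.65 MJ/h

Q_in = 447 MJ/h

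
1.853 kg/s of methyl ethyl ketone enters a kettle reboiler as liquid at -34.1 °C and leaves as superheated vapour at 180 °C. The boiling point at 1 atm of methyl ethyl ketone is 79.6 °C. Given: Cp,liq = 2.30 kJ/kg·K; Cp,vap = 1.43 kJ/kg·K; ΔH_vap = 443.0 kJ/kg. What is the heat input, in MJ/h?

liquid -34.1→79.6 °C: 261.51 kJ/kg
vaporisation at 79.6 °C: 443 kJ/kg
vapour 79.6→180 °C: 143.57 kJ/kg
Δh = 261.51 + 443 + 143.57 = 848.08 kJ/kg
Q = ṁ·Δh = 1.853 kg/s × 848.08 kJ/kg = 1571.5 kJ/s
|Q| = 1571.5 kW = 5657.4 MJ/h

Q = 5660 MJ/h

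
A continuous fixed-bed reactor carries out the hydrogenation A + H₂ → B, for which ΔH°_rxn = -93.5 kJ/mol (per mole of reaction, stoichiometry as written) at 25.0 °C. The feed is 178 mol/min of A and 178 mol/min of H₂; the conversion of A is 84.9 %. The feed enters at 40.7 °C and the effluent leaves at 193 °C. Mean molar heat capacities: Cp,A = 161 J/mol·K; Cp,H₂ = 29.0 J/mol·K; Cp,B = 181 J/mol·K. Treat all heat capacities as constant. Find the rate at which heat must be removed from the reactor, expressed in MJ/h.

Q_out = 552 MJ/h

Extent of reaction ξ = 0.849 × 178 = 151.12 mol/min
Reaction term: ξ·ΔH°_rxn = 151.12 × -93.5 = -14130 kJ/min
Sensible, feed 40.7→25 °C: -530.97 kJ/min
Outlet flows (mol/min): A 26.878, H₂ 26.878, B 151.12
Sensible, products 25→193 °C: 5453.3 kJ/min
Q = ΔH = -9207.6 kJ/min = -153.46 kW
Heat removed = 552.46 MJ/h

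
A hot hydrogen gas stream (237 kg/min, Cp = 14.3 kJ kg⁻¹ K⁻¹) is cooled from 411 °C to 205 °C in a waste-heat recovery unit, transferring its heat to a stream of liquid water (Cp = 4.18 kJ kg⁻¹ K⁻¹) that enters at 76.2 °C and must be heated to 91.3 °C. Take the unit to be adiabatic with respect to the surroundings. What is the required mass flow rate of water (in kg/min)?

Heat released by hot stream: Q = 237 × 14.3 × (411 − 205) = 698150 kJ/min
Energy balance on cold side (adiabatic exchanger): Q = ṁ_c·Cp_c·(T_c,out − T_c,in)
ṁ_c = 698150 / [4.18 × (91.3 − 76.2)] = 11061 kg/min

ṁ_c = 11100 kg/min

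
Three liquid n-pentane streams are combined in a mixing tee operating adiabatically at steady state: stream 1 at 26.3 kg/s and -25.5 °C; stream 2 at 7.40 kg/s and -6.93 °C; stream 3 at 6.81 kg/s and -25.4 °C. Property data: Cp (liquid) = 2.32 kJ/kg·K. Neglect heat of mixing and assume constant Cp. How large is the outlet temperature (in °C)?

T_out = -22.1 °C

Adiabatic, steady state ⇒ Σ ṁᵢCp,ᵢ(T_out − Tᵢ) = 0
Σ ṁᵢCp,ᵢTᵢ = 26.3×2.32×-25.5 + 7.40×2.32×-6.93 + 6.81×2.32×-25.4 = -2076.2
Σ ṁᵢCp,ᵢ = 26.3×2.32 + 7.40×2.32 + 6.81×2.32 = 93.983
T_out = -2076.2 / 93.983 = -22.091 °C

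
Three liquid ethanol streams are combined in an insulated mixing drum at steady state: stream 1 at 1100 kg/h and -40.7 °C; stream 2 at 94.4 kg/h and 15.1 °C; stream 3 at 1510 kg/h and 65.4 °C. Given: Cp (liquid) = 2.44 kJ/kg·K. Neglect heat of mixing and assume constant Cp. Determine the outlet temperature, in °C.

T_out = 20.5 °C

Energy balance with Q = 0: Σ ṁᵢCp,ᵢ(T_out − Tᵢ) = 0
Σ ṁᵢCp,ᵢTᵢ = 1100×2.44×-40.7 + 94.4×2.44×15.1 + 1510×2.44×65.4 = 135200
Σ ṁᵢCp,ᵢ = 1100×2.44 + 94.4×2.44 + 1510×2.44 = 6598.7
T_out = 135200 / 6598.7 = 20.489 °C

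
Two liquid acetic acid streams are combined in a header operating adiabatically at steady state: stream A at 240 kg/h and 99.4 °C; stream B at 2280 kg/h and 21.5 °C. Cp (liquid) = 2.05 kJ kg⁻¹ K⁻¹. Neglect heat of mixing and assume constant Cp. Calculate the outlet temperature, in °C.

Energy balance with Q = 0: Σ ṁᵢCp,ᵢ(T_out − Tᵢ) = 0
Σ ṁᵢCp,ᵢTᵢ = 240×2.05×99.4 + 2280×2.05×21.5 = 149400
Σ ṁᵢCp,ᵢ = 240×2.05 + 2280×2.05 = 5166
T_out = 149400 / 5166 = 28.919 °C

T_out = 28.9 °C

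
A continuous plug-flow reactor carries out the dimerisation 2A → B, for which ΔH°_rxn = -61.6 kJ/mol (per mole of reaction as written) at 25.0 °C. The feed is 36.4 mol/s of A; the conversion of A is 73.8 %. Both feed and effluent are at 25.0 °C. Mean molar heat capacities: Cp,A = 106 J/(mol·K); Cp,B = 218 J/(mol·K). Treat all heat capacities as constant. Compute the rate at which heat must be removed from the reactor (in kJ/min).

Q_out = 49600 kJ/min

Extent of reaction ξ = 0.738 × 36.4 / 2 = 13.432 mol/s
Reaction term: ξ·ΔH°_rxn = 13.432 × -61.6 = -827.39 kJ/s
Q = ΔH = -827.39 kJ/s = -827.39 kW
Heat removed = 49643 kJ/min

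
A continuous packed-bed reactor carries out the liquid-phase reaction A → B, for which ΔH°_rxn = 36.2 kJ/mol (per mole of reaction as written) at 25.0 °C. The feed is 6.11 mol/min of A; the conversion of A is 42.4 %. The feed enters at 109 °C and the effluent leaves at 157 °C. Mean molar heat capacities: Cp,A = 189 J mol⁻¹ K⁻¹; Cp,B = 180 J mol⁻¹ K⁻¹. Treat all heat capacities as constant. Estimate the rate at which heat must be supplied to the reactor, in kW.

Q_in = 2.44 kW

Extent of reaction ξ = 0.424 × 6.11 = 2.5906 mol/min
Reaction term: ξ·ΔH°_rxn = 2.5906 × 36.2 = 93.781 kJ/min
Sensible, feed 109→25 °C: -97.002 kJ/min
Outlet flows (mol/min): A 3.5194, B 2.5906
Sensible, products 25→157 °C: 149.35 kJ/min
Q = ΔH = 146.13 kJ/min = 2.4356 kW
Heat supplied = 2.4356 kW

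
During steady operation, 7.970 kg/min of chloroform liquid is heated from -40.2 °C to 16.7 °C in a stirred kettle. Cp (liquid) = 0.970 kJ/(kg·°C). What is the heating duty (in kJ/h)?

Q = 26400 kJ/h

Q = ṁ·Cp·ΔT = 7.970 × 0.970 × (16.7 − -40.2) = 439.89 kJ/min
Converting: 439.89 / 60 s = 7.3315 kW
Heating duty = 26393 kJ/h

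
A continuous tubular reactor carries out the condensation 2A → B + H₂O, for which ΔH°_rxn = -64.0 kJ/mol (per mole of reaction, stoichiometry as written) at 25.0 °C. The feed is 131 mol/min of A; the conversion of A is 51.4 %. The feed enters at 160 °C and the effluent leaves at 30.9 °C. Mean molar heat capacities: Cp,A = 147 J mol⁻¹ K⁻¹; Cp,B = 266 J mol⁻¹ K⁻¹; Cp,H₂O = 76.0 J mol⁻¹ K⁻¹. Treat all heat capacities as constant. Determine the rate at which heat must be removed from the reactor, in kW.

Q_out = 77.2 kW

Extent of reaction ξ = 0.514 × 131 / 2 = 33.667 mol/min
Reaction term: ξ·ΔH°_rxn = 33.667 × -64.0 = -2154.7 kJ/min
Sensible, feed 160→25 °C: -2599.7 kJ/min
Outlet flows (mol/min): A 63.666, B 33.667, H₂O 33.667
Sensible, products 25→30.9 °C: 123.15 kJ/min
Q = ΔH = -4631.2 kJ/min = -77.187 kW
Heat removed = 77.187 kW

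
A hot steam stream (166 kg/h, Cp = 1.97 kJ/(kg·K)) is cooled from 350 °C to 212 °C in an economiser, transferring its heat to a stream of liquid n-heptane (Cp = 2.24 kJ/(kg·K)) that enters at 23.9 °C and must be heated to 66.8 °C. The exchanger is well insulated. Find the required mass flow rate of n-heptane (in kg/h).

Heat released by hot stream: Q = 166 × 1.97 × (350 − 212) = 45129 kJ/h
Energy balance on cold side (adiabatic exchanger): Q = ṁ_c·Cp_c·(T_c,out − T_c,in)
ṁ_c = 45129 / [2.24 × (66.8 − 23.9)] = 469.62 kg/h

ṁ_c = 470 kg/h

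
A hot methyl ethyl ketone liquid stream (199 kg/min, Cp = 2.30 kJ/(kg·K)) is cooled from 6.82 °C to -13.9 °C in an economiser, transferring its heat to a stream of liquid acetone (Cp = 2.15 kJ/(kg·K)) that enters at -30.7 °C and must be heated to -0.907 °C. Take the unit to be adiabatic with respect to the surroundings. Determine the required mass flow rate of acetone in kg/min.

Heat released by hot stream: Q = 199 × 2.30 × (6.82 − -13.9) = 9483.5 kJ/min
Energy balance on cold side (adiabatic exchanger): Q = ṁ_c·Cp_c·(T_c,out − T_c,in)
ṁ_c = 9483.5 / [2.15 × (-0.907 − -30.7)] = 148.05 kg/min

ṁ_c = 148 kg/min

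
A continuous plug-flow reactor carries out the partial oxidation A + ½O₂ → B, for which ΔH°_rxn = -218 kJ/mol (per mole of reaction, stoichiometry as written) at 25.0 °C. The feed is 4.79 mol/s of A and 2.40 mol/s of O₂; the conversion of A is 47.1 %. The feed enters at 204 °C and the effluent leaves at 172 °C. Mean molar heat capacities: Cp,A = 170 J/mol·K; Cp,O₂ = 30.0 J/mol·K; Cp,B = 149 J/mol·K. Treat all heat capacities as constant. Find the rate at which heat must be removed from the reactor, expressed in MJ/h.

Q_out = 1920 MJ/h

Extent of reaction ξ = 0.471 × 4.79 = 2.2561 mol/s
Reaction term: ξ·ΔH°_rxn = 2.2561 × -218 = -491.83 kJ/s
Sensible, feed 204→25 °C: -158.65 kJ/s
Outlet flows (mol/s): A 2.5339, O₂ 1.272, B 2.2561
Sensible, products 25→172 °C: 118.35 kJ/s
Q = ΔH = -532.13 kJ/s = -532.13 kW
Heat removed = 1915.7 MJ/h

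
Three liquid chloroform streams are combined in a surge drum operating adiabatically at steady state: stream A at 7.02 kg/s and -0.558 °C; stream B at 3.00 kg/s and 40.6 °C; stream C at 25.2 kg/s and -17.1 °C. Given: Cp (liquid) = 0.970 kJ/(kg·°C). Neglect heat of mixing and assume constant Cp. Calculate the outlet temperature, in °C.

Adiabatic, steady state ⇒ Σ ṁᵢCp,ᵢ(T_out − Tᵢ) = 0
Σ ṁᵢCp,ᵢTᵢ = 7.02×0.970×-0.558 + 3.00×0.970×40.6 + 25.2×0.970×-17.1 = -303.65
Σ ṁᵢCp,ᵢ = 7.02×0.970 + 3.00×0.970 + 25.2×0.970 = 34.163
T_out = -303.65 / 34.163 = -8.8881 °C

T_out = -8.89 °C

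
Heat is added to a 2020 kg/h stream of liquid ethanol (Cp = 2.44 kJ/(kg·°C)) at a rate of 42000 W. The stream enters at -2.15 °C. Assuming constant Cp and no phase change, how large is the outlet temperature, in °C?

Q = 42000 W = 151200 kJ/h
ΔT = Q/(ṁ·Cp) = 151200/(2020×2.44) = 30.677 K
T_out = -2.15 + 30.677 = 28.527 °C

T_out = 28.5 °C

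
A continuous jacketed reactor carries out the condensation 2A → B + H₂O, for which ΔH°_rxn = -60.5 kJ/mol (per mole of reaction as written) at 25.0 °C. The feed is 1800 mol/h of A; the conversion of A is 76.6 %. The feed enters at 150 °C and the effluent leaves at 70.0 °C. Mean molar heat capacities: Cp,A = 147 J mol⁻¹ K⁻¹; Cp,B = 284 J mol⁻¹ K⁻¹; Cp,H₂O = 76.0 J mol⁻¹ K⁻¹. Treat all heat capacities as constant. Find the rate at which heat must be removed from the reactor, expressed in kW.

Q_out = 16.9 kW

Extent of reaction ξ = 0.766 × 1800 / 2 = 689.4 mol/h
Reaction term: ξ·ΔH°_rxn = 689.4 × -60.5 = -41709 kJ/h
Sensible, feed 150→25 °C: -33075 kJ/h
Outlet flows (mol/h): A 421.2, B 689.4, H₂O 689.4
Sensible, products 25→70.0 °C: 13955 kJ/h
Q = ΔH = -60829 kJ/h = -16.897 kW
Heat removed = 16.897 kW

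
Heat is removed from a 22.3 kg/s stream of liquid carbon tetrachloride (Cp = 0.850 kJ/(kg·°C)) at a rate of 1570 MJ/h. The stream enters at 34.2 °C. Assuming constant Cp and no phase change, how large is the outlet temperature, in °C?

Q = 1570 MJ/h = 436.11 kJ/s
ΔT = Q/(ṁ·Cp) = 436.11/(22.3×0.850) = 23.008 K
T_out = 34.2 − 23.008 = 11.192 °C

T_out = 11.2 °C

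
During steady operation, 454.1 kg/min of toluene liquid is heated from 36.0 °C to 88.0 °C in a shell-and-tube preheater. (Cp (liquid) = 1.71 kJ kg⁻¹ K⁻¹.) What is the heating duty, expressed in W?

Q = ṁ·Cp·ΔT = 454.1 × 1.71 × (88.0 − 36.0) = 40379 kJ/min
Converting: 40379 / 60 s = 672.98 kW
Heating duty = 672980 W

Q = 673000 W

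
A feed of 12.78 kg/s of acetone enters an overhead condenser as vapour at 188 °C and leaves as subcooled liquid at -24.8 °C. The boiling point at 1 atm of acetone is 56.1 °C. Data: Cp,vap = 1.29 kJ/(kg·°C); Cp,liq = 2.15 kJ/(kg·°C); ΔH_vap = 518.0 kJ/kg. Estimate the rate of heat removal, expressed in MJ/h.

vapour 188→56.1 °C: -170.15 kJ/kg
condensation at 56.1 °C: -518 kJ/kg
liquid 56.1→-24.8 °C: -173.94 kJ/kg
Δh = -170.15 + -518 + -173.94 = -862.09 kJ/kg
Q = ṁ·Δh = 12.78 kg/s × -862.09 kJ/kg = -11017 kJ/s
|Q| = 11017 kW = 39663 MJ/h

Q_c = 39700 MJ/h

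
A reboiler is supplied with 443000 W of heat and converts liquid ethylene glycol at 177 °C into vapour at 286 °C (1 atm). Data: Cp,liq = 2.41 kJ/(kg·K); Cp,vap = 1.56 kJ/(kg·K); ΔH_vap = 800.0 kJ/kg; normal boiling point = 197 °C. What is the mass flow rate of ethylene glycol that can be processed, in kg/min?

ṁ = 26.9 kg/min

Δh = 2.41×(197−177) + 800.0 + 1.56×(286−197) = 987.04 kJ/kg
Q = 443000 W = 443 kJ/s = 26580 kJ/min
ṁ = Q/Δh = 26580 / 987.04 = 26.929 kg/min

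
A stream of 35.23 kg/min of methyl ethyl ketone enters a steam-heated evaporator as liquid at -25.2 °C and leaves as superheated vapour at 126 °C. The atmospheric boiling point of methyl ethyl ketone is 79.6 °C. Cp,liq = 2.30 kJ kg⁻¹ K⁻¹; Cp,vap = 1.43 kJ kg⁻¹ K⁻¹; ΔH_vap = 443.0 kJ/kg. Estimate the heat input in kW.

Q = 441 kW

liquid -25.2→79.6 °C: 241.04 kJ/kg
vaporisation at 79.6 °C: 443 kJ/kg
vapour 79.6→126 °C: 66.352 kJ/kg
Δh = 241.04 + 443 + 66.352 = 750.39 kJ/kg
Q = ṁ·Δh = 35.23 kg/min × 750.39 kJ/kg = 26436 kJ/min
|Q| = 440.61 kW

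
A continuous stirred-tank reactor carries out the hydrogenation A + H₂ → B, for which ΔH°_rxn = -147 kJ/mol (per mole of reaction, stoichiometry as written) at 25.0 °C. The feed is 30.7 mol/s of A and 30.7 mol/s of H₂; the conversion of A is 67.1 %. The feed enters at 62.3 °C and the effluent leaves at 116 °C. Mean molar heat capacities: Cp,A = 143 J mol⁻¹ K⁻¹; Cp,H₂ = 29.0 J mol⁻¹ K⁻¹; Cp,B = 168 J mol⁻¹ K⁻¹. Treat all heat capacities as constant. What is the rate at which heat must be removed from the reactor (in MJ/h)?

Extent of reaction ξ = 0.671 × 30.7 = 20.6 mol/s
Reaction term: ξ·ΔH°_rxn = 20.6 × -147 = -3028.2 kJ/s
Sensible, feed 62.3→25 °C: -196.96 kJ/s
Outlet flows (mol/s): A 10.1, H₂ 10.1, B 20.6
Sensible, products 25→116 °C: 473.02 kJ/s
Q = ΔH = -2752.1 kJ/s = -2752.1 kW
Heat removed = 9907.5 MJ/h

Q_out = 9910 MJ/h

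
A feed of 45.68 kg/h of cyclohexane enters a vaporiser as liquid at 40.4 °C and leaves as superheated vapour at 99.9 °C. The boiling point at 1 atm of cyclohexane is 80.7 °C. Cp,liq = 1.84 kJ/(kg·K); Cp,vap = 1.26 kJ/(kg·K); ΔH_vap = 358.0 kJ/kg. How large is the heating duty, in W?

Q = 5790 W

liquid 40.4→80.7 °C: 74.152 kJ/kg
vaporisation at 80.7 °C: 358 kJ/kg
vapour 80.7→99.9 °C: 24.192 kJ/kg
Δh = 74.152 + 358 + 24.192 = 456.34 kJ/kg
Q = ṁ·Δh = 45.68 kg/h × 456.34 kJ/kg = 20846 kJ/h
|Q| = 5.7905 kW = 5790.5 W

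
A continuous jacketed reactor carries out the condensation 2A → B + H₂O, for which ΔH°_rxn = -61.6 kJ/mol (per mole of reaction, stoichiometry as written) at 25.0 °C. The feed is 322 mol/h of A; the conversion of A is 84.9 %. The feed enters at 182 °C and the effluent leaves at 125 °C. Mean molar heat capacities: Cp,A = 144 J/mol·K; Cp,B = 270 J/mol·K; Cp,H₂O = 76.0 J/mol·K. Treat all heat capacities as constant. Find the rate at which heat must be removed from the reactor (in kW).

Q_out = 2.85 kW

Extent of reaction ξ = 0.849 × 322 / 2 = 136.69 mol/h
Reaction term: ξ·ΔH°_rxn = 136.69 × -61.6 = -8420 kJ/h
Sensible, feed 182→25 °C: -7279.8 kJ/h
Outlet flows (mol/h): A 48.622, B 136.69, H₂O 136.69
Sensible, products 25→125 °C: 5429.6 kJ/h
Q = ΔH = -10270 kJ/h = -2.8528 kW
Heat removed = 2.8528 kW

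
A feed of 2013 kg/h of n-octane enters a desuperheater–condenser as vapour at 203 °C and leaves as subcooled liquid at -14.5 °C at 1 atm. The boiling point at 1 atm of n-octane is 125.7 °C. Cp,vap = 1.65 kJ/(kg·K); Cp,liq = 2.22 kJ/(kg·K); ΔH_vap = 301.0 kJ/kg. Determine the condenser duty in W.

Q_c = 414000 W

vapour 203→125.7 °C: -127.54 kJ/kg
condensation at 125.7 °C: -301 kJ/kg
liquid 125.7→-14.5 °C: -311.24 kJ/kg
Δh = -127.54 + -301 + -311.24 = -739.79 kJ/kg
Q = ṁ·Δh = 2013 kg/h × -739.79 kJ/kg = -1.4892e+06 kJ/h
|Q| = 413.67 kW = 413670 W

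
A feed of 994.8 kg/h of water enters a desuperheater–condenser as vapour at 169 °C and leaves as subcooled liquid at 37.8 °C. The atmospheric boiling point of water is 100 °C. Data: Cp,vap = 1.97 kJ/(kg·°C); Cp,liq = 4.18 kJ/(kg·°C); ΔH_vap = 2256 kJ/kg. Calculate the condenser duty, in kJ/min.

vapour 169→100 °C: -135.93 kJ/kg
condensation at 100 °C: -2256 kJ/kg
liquid 100→37.8 °C: -260 kJ/kg
Δh = -135.93 + -2256 + -260 = -2651.9 kJ/kg
Q = ṁ·Δh = 994.8 kg/h × -2651.9 kJ/kg = -2.6381e+06 kJ/h
|Q| = 732.82 kW = 43969 kJ/min

Q_c = 44000 kJ/min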